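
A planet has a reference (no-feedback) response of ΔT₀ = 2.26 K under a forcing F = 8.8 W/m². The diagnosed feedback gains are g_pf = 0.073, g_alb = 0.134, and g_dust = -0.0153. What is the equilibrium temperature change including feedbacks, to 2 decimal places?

2.80 K

Total gain g = 0.073 + 0.134 − 0.0153 = 0.1917.
Amplification A = 1/(1 − 0.1917) = 1.237.
ΔT = 2.26 × 1.237 = 2.80 K.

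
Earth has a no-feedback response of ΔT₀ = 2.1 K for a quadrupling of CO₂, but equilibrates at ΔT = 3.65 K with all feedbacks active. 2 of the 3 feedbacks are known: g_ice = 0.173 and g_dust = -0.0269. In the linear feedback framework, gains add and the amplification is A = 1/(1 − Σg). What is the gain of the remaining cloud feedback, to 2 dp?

0.28

Amplification A = ΔT/ΔT₀ = 3.65/2.1 = 1.738.
Total gain g = 1 − 1/A = 1 − 1/1.738 = 0.4246.
Known gains sum to 0.173 − 0.0269 = 0.1461.
g_cld = 0.4246 − 0.1461 = 0.28.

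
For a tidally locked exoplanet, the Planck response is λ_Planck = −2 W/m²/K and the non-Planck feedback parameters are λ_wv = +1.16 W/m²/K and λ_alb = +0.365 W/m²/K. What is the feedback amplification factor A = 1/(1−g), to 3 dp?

Convert to gains: g_wv = 1.16/2 = 0.58; g_alb = 0.365/2 = 0.1825.
Total gain g = 0.7625.
A = 1/(1 − 0.7625) = 4.211.

4.211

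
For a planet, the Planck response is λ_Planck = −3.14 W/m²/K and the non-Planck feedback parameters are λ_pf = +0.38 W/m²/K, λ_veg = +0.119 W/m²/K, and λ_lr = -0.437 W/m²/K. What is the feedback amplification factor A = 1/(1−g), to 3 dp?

1.020

Convert to gains: g_pf = 0.38/3.14 = 0.121; g_veg = 0.119/3.14 = 0.0379; g_lr = -0.437/3.14 = -0.1392.
Total gain g = 0.0197.
A = 1/(1 − 0.0197) = 1.020.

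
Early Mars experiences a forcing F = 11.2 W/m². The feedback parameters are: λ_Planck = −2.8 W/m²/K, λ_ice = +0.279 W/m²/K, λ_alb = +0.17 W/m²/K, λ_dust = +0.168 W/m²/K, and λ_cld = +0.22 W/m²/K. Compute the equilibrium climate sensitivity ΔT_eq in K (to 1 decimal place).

5.7 K

Net feedback parameter λ = (−2.8) + (+0.279) + (+0.17) + (+0.168) + (+0.22) = -1.963 W/m²/K.
ΔT = −F/λ = −11.2/(-1.963) = 5.7 K.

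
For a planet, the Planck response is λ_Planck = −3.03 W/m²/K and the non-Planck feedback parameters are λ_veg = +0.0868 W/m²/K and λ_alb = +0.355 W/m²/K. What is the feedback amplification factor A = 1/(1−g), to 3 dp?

Convert to gains: g_veg = 0.0868/3.03 = 0.02865; g_alb = 0.355/3.03 = 0.1172.
Total gain g = 0.14585.
A = 1/(1 − 0.14585) = 1.171.

1.171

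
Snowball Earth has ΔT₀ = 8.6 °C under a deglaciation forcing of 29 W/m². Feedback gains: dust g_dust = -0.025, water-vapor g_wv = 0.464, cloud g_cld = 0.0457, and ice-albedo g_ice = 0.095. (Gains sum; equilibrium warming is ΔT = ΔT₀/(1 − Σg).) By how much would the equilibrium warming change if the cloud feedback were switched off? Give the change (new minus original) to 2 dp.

Original: g = 0.5797, ΔT = 8.6/(1−0.5797) = 20.4616 °C.
Without cloud: g' = 0.534, ΔT' = 8.6/(1−0.534) = 18.4549 °C.
Change = 18.4549 − 20.4616 = -2.01 °C.

-2.01 °C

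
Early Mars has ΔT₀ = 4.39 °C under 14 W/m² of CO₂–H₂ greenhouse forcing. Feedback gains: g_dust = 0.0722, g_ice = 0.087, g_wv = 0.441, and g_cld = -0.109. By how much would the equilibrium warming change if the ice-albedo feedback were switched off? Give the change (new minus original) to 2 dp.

-1.26 °C

Original: g = 0.4912, ΔT = 4.39/(1−0.4912) = 8.6281 °C.
Without ice-albedo: g' = 0.4042, ΔT' = 4.39/(1−0.4042) = 7.3682 °C.
Change = 7.3682 − 8.6281 = -1.26 °C.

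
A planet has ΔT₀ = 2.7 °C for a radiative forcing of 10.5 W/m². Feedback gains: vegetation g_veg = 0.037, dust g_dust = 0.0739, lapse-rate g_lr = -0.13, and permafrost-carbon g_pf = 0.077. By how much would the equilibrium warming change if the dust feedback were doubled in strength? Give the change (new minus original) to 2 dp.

0.24 °C

Original: g = 0.0579, ΔT = 2.7/(1−0.0579) = 2.8659 °C.
With doubled dust: g' = 0.1318, ΔT' = 2.7/(1−0.1318) = 3.1099 °C.
Change = 3.1099 − 2.8659 = 0.24 °C.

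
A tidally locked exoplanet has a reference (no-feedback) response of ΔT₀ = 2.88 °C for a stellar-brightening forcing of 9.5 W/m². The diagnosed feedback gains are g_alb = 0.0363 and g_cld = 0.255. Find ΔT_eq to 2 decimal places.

4.06 °C

Total gain g = 0.0363 + 0.255 = 0.2913.
Amplification A = 1/(1 − 0.2913) = 1.411.
ΔT = 2.88 × 1.411 = 4.06 °C.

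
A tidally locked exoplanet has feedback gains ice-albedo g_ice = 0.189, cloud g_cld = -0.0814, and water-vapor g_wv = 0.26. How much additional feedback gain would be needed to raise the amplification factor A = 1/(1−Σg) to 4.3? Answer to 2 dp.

Current total gain = 0.3676.
Target gain for A = 4.3: g* = 1 − 1/4.3 = 0.7674.
Additional gain needed = 0.7674 − 0.3676 = 0.40.

0.40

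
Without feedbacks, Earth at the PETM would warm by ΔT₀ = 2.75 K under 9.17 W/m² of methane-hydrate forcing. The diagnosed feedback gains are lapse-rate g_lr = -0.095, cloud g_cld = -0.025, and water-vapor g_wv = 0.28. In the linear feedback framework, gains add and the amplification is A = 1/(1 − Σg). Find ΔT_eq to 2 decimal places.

Total gain g = -0.095 − 0.025 + 0.28 = 0.16.
Amplification A = 1/(1 − 0.16) = 1.19.
ΔT = 2.75 × 1.19 = 3.27 K.

3.27 K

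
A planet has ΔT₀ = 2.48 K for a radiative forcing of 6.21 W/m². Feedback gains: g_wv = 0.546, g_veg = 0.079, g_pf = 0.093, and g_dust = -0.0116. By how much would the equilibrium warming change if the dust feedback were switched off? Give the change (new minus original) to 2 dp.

Original: g = 0.7064, ΔT = 2.48/(1−0.7064) = 8.4469 K.
Without dust: g' = 0.718, ΔT' = 2.48/(1−0.718) = 8.7943 K.
Change = 8.7943 − 8.4469 = 0.35 K.

0.35 K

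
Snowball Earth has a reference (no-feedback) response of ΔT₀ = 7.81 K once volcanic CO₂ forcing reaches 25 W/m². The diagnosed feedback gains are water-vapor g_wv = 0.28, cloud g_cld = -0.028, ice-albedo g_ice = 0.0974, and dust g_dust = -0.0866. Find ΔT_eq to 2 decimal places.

Total gain g = 0.28 − 0.028 + 0.0974 − 0.0866 = 0.2628.
Amplification A = 1/(1 − 0.2628) = 1.356.
ΔT = 7.81 × 1.356 = 10.59 K.

10.59 K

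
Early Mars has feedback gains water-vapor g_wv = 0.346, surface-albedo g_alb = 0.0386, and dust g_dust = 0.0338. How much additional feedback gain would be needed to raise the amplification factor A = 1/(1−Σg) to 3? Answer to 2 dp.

Current total gain = 0.4184.
Target gain for A = 3: g* = 1 − 1/3 = 0.6667.
Additional gain needed = 0.6667 − 0.4184 = 0.25.

0.25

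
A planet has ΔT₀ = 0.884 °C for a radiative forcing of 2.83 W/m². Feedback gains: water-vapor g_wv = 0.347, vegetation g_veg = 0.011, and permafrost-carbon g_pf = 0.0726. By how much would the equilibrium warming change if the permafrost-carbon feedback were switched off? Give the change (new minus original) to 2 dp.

-0.18 °C

Original: g = 0.4306, ΔT = 0.884/(1−0.4306) = 1.5525 °C.
Without permafrost-carbon: g' = 0.358, ΔT' = 0.884/(1−0.358) = 1.3769 °C.
Change = 1.3769 − 1.5525 = -0.18 °C.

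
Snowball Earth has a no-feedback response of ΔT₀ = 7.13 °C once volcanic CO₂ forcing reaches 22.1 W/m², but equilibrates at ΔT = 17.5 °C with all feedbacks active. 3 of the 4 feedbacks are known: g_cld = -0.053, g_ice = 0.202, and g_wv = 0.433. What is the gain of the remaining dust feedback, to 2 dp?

0.01

Amplification A = ΔT/ΔT₀ = 17.5/7.13 = 2.454.
Total gain g = 1 − 1/A = 1 − 1/2.454 = 0.5925.
Known gains sum to -0.053 + 0.202 + 0.433 = 0.582.
g_dust = 0.5925 − 0.582 = 0.01.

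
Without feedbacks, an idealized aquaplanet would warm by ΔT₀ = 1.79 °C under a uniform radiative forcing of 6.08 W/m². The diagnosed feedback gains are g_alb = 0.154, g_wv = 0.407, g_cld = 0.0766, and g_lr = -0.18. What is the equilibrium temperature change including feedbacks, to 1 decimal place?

3.3 °C

Total gain g = 0.154 + 0.407 + 0.0766 − 0.18 = 0.4576.
Amplification A = 1/(1 − 0.4576) = 1.844.
ΔT = 1.79 × 1.844 = 3.3 °C.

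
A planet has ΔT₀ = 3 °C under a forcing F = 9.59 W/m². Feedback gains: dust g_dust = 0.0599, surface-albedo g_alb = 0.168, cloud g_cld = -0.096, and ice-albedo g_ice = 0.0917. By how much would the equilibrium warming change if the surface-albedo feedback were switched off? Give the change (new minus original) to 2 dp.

Original: g = 0.2236, ΔT = 3/(1−0.2236) = 3.8640 °C.
Without surface-albedo: g' = 0.0556, ΔT' = 3/(1−0.0556) = 3.1766 °C.
Change = 3.1766 − 3.8640 = -0.69 °C.

-0.69 °C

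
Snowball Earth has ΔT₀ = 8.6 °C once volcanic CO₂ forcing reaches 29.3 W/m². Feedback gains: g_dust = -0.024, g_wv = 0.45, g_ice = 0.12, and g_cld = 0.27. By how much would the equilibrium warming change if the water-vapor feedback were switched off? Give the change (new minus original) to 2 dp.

Original: g = 0.816, ΔT = 8.6/(1−0.816) = 46.7391 °C.
Without water-vapor: g' = 0.366, ΔT' = 8.6/(1−0.366) = 13.5647 °C.
Change = 13.5647 − 46.7391 = -33.17 °C.

-33.17 °C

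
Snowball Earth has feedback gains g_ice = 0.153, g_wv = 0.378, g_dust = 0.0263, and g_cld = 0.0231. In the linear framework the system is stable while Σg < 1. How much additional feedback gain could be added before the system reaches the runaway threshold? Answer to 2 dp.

Current total gain = 0.153 + 0.378 + 0.0263 + 0.0231 = 0.5804.
Margin to runaway = 1 − 0.5804 = 0.42.

0.42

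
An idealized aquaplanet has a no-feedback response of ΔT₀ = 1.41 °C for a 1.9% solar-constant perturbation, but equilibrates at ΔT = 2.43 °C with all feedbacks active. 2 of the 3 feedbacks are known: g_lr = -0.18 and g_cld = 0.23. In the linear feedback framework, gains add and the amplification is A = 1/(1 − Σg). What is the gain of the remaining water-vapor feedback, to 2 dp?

Amplification A = ΔT/ΔT₀ = 2.43/1.41 = 1.723.
Total gain g = 1 − 1/A = 1 − 1/1.723 = 0.4196.
Known gains sum to -0.18 + 0.23 = 0.05.
g_wv = 0.4196 − 0.05 = 0.37.

0.37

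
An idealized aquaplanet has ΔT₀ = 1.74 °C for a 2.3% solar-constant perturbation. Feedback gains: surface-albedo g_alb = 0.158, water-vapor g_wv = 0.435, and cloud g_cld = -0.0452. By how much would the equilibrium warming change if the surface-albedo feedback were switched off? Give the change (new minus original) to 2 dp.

-1.00 °C

Original: g = 0.5478, ΔT = 1.74/(1−0.5478) = 3.8479 °C.
Without surface-albedo: g' = 0.3898, ΔT' = 1.74/(1−0.3898) = 2.8515 °C.
Change = 2.8515 − 3.8479 = -1.00 °C.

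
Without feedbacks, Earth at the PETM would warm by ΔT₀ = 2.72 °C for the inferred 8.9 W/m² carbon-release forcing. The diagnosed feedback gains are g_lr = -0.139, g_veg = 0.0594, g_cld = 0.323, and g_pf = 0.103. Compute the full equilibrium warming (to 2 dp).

Total gain g = -0.139 + 0.0594 + 0.323 + 0.103 = 0.3464.
Amplification A = 1/(1 − 0.3464) = 1.53.
ΔT = 2.72 × 1.53 = 4.16 °C.

4.16 °C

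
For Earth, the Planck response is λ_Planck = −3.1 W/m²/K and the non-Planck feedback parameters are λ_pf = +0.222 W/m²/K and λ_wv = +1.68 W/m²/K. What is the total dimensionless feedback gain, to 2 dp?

0.61

Convert to gains: g_pf = 0.222/3.1 = 0.07161; g_wv = 1.68/3.1 = 0.5419.
Total gain g = 0.61351.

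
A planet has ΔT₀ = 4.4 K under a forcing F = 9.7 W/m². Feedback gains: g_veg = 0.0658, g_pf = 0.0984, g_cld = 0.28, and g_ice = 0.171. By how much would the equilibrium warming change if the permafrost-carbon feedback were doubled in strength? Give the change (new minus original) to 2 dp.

3.93 K

Original: g = 0.6152, ΔT = 4.4/(1−0.6152) = 11.4345 K.
With doubled permafrost-carbon: g' = 0.7136, ΔT' = 4.4/(1−0.7136) = 15.3631 K.
Change = 15.3631 − 11.4345 = 3.93 K.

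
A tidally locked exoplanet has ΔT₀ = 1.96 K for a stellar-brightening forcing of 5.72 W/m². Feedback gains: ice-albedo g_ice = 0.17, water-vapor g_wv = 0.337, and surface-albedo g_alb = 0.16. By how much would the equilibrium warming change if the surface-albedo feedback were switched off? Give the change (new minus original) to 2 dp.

-1.91 K

Original: g = 0.667, ΔT = 1.96/(1−0.667) = 5.8859 K.
Without surface-albedo: g' = 0.507, ΔT' = 1.96/(1−0.507) = 3.9757 K.
Change = 3.9757 − 5.8859 = -1.91 K.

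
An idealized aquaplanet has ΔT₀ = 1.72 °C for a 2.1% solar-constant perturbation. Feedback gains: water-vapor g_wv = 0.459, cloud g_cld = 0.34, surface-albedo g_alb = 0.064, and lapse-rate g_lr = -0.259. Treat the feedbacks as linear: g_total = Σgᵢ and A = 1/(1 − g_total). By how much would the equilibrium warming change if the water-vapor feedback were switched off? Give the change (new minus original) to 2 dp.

-2.33 °C

Original: g = 0.604, ΔT = 1.72/(1−0.604) = 4.3434 °C.
Without water-vapor: g' = 0.145, ΔT' = 1.72/(1−0.145) = 2.0117 °C.
Change = 2.0117 − 4.3434 = -2.33 °C.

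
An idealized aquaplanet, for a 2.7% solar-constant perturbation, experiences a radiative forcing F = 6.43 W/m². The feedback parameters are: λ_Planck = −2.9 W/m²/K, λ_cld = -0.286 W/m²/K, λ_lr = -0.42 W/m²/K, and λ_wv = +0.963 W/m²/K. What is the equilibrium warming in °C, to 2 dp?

2.43 °C

Net feedback parameter λ = (−2.9) + (-0.286) + (-0.42) + (+0.963) = -2.643 W/m²/K.
ΔT = −F/λ = −6.43/(-2.643) = 2.43 °C.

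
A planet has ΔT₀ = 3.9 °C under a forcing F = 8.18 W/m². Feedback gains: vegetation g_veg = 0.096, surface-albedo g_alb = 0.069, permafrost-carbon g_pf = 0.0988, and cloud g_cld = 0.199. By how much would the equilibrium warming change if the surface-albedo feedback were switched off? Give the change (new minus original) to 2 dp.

Original: g = 0.4628, ΔT = 3.9/(1−0.4628) = 7.2599 °C.
Without surface-albedo: g' = 0.3938, ΔT' = 3.9/(1−0.3938) = 6.4335 °C.
Change = 6.4335 − 7.2599 = -0.83 °C.

-0.83 °C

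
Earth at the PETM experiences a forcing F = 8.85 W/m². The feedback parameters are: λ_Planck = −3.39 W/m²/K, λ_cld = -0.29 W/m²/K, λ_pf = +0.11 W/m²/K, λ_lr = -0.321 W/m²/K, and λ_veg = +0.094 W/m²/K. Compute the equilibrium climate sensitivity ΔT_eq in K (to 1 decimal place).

Net feedback parameter λ = (−3.39) + (-0.29) + (+0.11) + (-0.321) + (+0.094) = -3.797 W/m²/K.
ΔT = −F/λ = −8.85/(-3.797) = 2.3 K.

2.3 K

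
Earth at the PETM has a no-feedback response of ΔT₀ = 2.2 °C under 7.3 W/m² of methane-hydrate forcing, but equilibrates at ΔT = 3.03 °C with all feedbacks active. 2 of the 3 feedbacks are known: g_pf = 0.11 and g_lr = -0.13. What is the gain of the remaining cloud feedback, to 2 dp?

Amplification A = ΔT/ΔT₀ = 3.03/2.2 = 1.377.
Total gain g = 1 − 1/A = 1 − 1/1.377 = 0.2738.
Known gains sum to 0.11 − 0.13 = -0.02.
g_cld = 0.2738 + 0.02 = 0.29.

0.29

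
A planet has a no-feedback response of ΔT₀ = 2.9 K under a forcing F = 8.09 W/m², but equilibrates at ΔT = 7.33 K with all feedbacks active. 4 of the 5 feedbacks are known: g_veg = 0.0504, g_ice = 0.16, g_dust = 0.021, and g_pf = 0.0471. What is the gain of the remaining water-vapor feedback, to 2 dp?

Amplification A = ΔT/ΔT₀ = 7.33/2.9 = 2.528.
Total gain g = 1 − 1/A = 1 − 1/2.528 = 0.6044.
Known gains sum to 0.0504 + 0.16 + 0.021 + 0.0471 = 0.2785.
g_wv = 0.6044 − 0.2785 = 0.33.

0.33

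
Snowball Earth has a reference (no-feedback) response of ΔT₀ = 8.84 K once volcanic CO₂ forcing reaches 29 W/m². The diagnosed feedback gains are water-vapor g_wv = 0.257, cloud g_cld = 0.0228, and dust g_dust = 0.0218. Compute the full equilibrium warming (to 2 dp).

12.66 K

Total gain g = 0.257 + 0.0228 + 0.0218 = 0.3016.
Amplification A = 1/(1 − 0.3016) = 1.432.
ΔT = 8.84 × 1.432 = 12.66 K.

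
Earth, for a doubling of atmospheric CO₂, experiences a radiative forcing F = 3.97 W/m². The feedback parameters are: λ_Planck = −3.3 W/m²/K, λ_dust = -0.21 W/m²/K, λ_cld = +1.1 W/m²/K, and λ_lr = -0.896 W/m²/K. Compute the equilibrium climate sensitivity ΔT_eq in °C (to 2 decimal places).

Net feedback parameter λ = (−3.3) + (-0.21) + (+1.1) + (-0.896) = -3.306 W/m²/K.
ΔT = −F/λ = −3.97/(-3.306) = 1.20 °C.

1.20 °C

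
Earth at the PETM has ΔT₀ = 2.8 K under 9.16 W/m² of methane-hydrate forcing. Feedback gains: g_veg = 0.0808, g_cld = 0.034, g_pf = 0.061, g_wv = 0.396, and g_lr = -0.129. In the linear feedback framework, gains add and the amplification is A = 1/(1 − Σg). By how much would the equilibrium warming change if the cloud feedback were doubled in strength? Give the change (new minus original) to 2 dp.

Original: g = 0.4428, ΔT = 2.8/(1−0.4428) = 5.0251 K.
With doubled cloud: g' = 0.4768, ΔT' = 2.8/(1−0.4768) = 5.3517 K.
Change = 5.3517 − 5.0251 = 0.33 K.

0.33 K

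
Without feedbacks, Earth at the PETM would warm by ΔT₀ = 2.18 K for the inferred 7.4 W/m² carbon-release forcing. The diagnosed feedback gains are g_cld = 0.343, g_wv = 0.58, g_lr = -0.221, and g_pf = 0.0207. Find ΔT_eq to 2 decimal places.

7.86 K

Total gain g = 0.343 + 0.58 − 0.221 + 0.0207 = 0.7227.
Amplification A = 1/(1 − 0.7227) = 3.606.
ΔT = 2.18 × 3.606 = 7.86 K.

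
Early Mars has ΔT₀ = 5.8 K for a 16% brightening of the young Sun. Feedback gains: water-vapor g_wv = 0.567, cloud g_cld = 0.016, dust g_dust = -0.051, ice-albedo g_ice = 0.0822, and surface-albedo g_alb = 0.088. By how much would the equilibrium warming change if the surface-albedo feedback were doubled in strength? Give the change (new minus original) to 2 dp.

8.17 K

Original: g = 0.7022, ΔT = 5.8/(1−0.7022) = 19.4762 K.
With doubled surface-albedo: g' = 0.7902, ΔT' = 5.8/(1−0.7902) = 27.6454 K.
Change = 27.6454 − 19.4762 = 8.17 K.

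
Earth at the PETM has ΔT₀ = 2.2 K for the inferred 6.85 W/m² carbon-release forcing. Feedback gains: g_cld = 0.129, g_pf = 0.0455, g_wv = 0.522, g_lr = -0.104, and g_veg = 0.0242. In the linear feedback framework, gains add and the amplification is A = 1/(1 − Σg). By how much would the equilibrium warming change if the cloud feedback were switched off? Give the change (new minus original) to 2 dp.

-1.45 K

Original: g = 0.6167, ΔT = 2.2/(1−0.6167) = 5.7396 K.
Without cloud: g' = 0.4877, ΔT' = 2.2/(1−0.4877) = 4.2944 K.
Change = 4.2944 − 5.7396 = -1.45 K.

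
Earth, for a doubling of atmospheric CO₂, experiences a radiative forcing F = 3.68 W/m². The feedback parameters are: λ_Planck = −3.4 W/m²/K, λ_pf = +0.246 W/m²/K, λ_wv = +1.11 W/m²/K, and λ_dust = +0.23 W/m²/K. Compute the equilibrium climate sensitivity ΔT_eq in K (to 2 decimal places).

Net feedback parameter λ = (−3.4) + (+0.246) + (+1.11) + (+0.23) = -1.814 W/m²/K.
ΔT = −F/λ = −3.68/(-1.814) = 2.03 K.

2.03 K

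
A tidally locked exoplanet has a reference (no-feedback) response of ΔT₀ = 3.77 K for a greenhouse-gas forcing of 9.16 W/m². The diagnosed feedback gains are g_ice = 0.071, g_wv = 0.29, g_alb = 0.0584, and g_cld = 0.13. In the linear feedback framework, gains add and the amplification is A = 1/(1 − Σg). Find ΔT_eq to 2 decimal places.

Total gain g = 0.071 + 0.29 + 0.0584 + 0.13 = 0.5494.
Amplification A = 1/(1 − 0.5494) = 2.219.
ΔT = 3.77 × 2.219 = 8.37 K.

8.37 K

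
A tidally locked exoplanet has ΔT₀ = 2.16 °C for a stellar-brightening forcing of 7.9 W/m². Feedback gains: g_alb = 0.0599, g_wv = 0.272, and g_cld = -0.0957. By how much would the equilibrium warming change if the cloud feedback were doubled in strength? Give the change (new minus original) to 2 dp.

-0.31 °C

Original: g = 0.2362, ΔT = 2.16/(1−0.2362) = 2.8280 °C.
With doubled cloud: g' = 0.1405, ΔT' = 2.16/(1−0.1405) = 2.5131 °C.
Change = 2.5131 − 2.8280 = -0.31 °C.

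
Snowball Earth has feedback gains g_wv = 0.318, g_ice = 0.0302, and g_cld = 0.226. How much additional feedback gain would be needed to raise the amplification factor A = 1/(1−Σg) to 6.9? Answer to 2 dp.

0.28

Current total gain = 0.5742.
Target gain for A = 6.9: g* = 1 − 1/6.9 = 0.8551.
Additional gain needed = 0.8551 − 0.5742 = 0.28.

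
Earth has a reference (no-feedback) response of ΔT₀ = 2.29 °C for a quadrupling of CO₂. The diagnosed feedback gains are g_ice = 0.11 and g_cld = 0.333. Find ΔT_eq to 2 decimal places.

4.11 °C

Total gain g = 0.11 + 0.333 = 0.443.
Amplification A = 1/(1 − 0.443) = 1.795.
ΔT = 2.29 × 1.795 = 4.11 °C.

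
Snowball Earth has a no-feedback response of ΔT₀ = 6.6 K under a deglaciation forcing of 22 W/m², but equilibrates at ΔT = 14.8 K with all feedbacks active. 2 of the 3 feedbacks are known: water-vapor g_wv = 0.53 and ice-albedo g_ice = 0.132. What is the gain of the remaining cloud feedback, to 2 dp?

Amplification A = ΔT/ΔT₀ = 14.8/6.6 = 2.242.
Total gain g = 1 − 1/A = 1 − 1/2.242 = 0.554.
Known gains sum to 0.53 + 0.132 = 0.662.
g_cld = 0.554 − 0.662 = -0.11.

-0.11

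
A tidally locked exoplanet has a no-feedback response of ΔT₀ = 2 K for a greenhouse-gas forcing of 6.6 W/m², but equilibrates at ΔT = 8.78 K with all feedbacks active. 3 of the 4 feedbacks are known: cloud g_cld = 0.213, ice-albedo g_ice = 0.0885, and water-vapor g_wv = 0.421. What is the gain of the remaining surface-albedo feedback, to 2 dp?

0.05

Amplification A = ΔT/ΔT₀ = 8.78/2 = 4.39.
Total gain g = 1 − 1/A = 1 − 1/4.39 = 0.7722.
Known gains sum to 0.213 + 0.0885 + 0.421 = 0.7225.
g_alb = 0.7722 − 0.7225 = 0.05.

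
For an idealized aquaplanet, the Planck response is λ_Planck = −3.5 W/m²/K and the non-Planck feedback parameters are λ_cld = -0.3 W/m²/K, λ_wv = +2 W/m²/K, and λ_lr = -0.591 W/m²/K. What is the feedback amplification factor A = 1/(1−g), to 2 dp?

1.46

Convert to gains: g_cld = -0.3/3.5 = -0.08571; g_wv = 2/3.5 = 0.5714; g_lr = -0.591/3.5 = -0.1689.
Total gain g = 0.31679.
A = 1/(1 − 0.31679) = 1.46.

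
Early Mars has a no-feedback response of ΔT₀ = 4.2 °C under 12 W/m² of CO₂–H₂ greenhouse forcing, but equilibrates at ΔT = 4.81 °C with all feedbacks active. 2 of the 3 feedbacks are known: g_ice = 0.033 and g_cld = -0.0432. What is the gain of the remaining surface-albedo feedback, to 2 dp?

Amplification A = ΔT/ΔT₀ = 4.81/4.2 = 1.145.
Total gain g = 1 − 1/A = 1 − 1/1.145 = 0.1266.
Known gains sum to 0.033 − 0.0432 = -0.0102.
g_alb = 0.1266 + 0.0102 = 0.14.

0.14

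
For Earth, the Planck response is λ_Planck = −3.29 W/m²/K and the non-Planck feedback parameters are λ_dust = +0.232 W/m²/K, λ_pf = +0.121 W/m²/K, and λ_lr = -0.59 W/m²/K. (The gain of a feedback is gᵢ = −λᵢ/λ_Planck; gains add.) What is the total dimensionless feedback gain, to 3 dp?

Convert to gains: g_dust = 0.232/3.29 = 0.07052; g_pf = 0.121/3.29 = 0.03678; g_lr = -0.59/3.29 = -0.1793.
Total gain g = -0.072.

-0.072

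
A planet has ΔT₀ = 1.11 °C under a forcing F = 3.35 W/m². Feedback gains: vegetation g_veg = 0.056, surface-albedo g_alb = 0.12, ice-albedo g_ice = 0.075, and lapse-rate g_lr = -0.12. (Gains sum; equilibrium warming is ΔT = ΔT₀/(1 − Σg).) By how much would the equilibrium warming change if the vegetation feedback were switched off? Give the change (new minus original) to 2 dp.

-0.08 °C

Original: g = 0.131, ΔT = 1.11/(1−0.131) = 1.2773 °C.
Without vegetation: g' = 0.075, ΔT' = 1.11/(1−0.075) = 1.2000 °C.
Change = 1.2000 − 1.2773 = -0.08 °C.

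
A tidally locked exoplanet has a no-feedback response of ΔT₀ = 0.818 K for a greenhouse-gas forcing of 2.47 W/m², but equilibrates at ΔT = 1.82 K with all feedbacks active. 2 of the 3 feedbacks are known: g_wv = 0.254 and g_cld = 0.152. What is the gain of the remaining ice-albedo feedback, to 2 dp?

Amplification A = ΔT/ΔT₀ = 1.82/0.818 = 2.225.
Total gain g = 1 − 1/A = 1 − 1/2.225 = 0.5506.
Known gains sum to 0.254 + 0.152 = 0.406.
g_ice = 0.5506 − 0.406 = 0.14.

0.14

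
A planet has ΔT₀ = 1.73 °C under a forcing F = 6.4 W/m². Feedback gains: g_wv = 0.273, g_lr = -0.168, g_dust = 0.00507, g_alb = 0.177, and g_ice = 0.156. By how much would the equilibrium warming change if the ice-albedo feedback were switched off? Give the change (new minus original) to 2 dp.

-0.68 °C

Original: g = 0.44307, ΔT = 1.73/(1−0.44307) = 3.1063 °C.
Without ice-albedo: g' = 0.28707, ΔT' = 1.73/(1−0.28707) = 2.4266 °C.
Change = 2.4266 − 3.1063 = -0.68 °C.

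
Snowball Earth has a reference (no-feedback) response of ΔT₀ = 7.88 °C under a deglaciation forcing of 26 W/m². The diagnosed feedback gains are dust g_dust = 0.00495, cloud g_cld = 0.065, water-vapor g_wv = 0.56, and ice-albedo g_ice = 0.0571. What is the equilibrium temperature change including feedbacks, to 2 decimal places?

Total gain g = 0.00495 + 0.065 + 0.56 + 0.0571 = 0.68705.
Amplification A = 1/(1 − 0.68705) = 3.195.
ΔT = 7.88 × 3.195 = 25.18 °C.

25.18 °C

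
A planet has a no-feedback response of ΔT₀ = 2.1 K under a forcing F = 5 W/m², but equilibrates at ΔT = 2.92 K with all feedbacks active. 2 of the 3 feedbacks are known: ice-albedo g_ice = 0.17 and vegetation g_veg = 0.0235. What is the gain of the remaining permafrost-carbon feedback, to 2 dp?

Amplification A = ΔT/ΔT₀ = 2.92/2.1 = 1.39.
Total gain g = 1 − 1/A = 1 − 1/1.39 = 0.2806.
Known gains sum to 0.17 + 0.0235 = 0.1935.
g_pf = 0.2806 − 0.1935 = 0.09.

0.09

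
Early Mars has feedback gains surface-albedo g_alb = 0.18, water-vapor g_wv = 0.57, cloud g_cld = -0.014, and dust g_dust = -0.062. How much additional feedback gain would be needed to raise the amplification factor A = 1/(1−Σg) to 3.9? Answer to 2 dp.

Current total gain = 0.674.
Target gain for A = 3.9: g* = 1 − 1/3.9 = 0.7436.
Additional gain needed = 0.7436 − 0.674 = 0.07.

0.07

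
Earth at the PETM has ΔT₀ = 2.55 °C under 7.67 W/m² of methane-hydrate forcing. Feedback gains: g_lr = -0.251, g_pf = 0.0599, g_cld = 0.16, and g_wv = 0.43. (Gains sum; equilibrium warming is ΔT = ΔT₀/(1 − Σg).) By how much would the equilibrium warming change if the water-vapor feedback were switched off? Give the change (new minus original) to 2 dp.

Original: g = 0.3989, ΔT = 2.55/(1−0.3989) = 4.2422 °C.
Without water-vapor: g' = -0.0311, ΔT' = 2.55/(1+0.0311) = 2.4731 °C.
Change = 2.4731 − 4.2422 = -1.77 °C.

-1.77 °C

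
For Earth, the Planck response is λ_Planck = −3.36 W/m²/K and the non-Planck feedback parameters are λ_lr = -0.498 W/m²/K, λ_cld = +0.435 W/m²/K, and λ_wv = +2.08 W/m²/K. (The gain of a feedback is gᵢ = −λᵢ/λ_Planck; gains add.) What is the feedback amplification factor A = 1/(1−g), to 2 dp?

Convert to gains: g_lr = -0.498/3.36 = -0.1482; g_cld = 0.435/3.36 = 0.1295; g_wv = 2.08/3.36 = 0.619.
Total gain g = 0.6003.
A = 1/(1 − 0.6003) = 2.50.

2.50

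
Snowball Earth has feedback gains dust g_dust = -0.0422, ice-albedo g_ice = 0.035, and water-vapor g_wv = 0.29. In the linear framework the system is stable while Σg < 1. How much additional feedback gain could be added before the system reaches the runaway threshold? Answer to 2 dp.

0.72

Current total gain = -0.0422 + 0.035 + 0.29 = 0.2828.
Margin to runaway = 1 − 0.2828 = 0.72.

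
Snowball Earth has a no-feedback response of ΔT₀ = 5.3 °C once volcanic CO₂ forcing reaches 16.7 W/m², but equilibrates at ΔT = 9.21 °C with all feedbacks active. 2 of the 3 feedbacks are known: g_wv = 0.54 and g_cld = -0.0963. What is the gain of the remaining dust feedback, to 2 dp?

Amplification A = ΔT/ΔT₀ = 9.21/5.3 = 1.738.
Total gain g = 1 − 1/A = 1 − 1/1.738 = 0.4246.
Known gains sum to 0.54 − 0.0963 = 0.4437.
g_dust = 0.4246 − 0.4437 = -0.02.

-0.02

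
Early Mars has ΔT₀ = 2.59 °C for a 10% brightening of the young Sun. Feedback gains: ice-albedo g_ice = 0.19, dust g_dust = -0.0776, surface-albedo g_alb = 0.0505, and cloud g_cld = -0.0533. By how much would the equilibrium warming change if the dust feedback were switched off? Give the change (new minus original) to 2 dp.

0.28 °C

Original: g = 0.1096, ΔT = 2.59/(1−0.1096) = 2.9088 °C.
Without dust: g' = 0.1872, ΔT' = 2.59/(1−0.1872) = 3.1865 °C.
Change = 3.1865 − 2.9088 = 0.28 °C.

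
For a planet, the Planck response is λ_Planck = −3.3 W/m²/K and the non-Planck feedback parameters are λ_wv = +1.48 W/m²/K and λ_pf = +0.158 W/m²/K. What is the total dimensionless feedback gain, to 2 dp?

Convert to gains: g_wv = 1.48/3.3 = 0.4485; g_pf = 0.158/3.3 = 0.04788.
Total gain g = 0.49638.

0.50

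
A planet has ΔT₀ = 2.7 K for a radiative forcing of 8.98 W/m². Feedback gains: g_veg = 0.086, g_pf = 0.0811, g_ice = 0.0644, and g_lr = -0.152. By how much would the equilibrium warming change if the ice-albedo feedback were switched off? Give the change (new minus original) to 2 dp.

Original: g = 0.0795, ΔT = 2.7/(1−0.0795) = 2.9332 K.
Without ice-albedo: g' = 0.0151, ΔT' = 2.7/(1−0.0151) = 2.7414 K.
Change = 2.7414 − 2.9332 = -0.19 K.

-0.19 K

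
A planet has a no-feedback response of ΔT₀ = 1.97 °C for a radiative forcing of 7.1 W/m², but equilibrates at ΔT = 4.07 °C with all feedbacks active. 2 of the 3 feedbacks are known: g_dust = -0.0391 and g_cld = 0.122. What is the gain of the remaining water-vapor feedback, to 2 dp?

0.43

Amplification A = ΔT/ΔT₀ = 4.07/1.97 = 2.066.
Total gain g = 1 − 1/A = 1 − 1/2.066 = 0.516.
Known gains sum to -0.0391 + 0.122 = 0.0829.
g_wv = 0.516 − 0.0829 = 0.43.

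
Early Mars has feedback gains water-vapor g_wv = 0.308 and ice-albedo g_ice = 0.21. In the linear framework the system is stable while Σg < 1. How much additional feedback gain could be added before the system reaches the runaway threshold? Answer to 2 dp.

0.48

Current total gain = 0.308 + 0.21 = 0.518.
Margin to runaway = 1 − 0.518 = 0.48.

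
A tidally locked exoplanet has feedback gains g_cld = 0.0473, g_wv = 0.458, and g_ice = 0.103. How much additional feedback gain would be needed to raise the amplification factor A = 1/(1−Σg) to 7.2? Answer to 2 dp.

Current total gain = 0.6083.
Target gain for A = 7.2: g* = 1 − 1/7.2 = 0.8611.
Additional gain needed = 0.8611 − 0.6083 = 0.25.

0.25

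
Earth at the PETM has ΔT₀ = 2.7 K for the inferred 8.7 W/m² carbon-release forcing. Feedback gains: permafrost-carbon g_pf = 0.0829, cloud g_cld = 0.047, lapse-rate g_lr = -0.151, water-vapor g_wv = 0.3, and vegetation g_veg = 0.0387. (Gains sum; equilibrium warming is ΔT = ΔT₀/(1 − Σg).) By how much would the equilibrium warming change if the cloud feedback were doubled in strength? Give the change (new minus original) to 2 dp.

0.29 K

Original: g = 0.3176, ΔT = 2.7/(1−0.3176) = 3.9566 K.
With doubled cloud: g' = 0.3646, ΔT' = 2.7/(1−0.3646) = 4.2493 K.
Change = 4.2493 − 3.9566 = 0.29 K.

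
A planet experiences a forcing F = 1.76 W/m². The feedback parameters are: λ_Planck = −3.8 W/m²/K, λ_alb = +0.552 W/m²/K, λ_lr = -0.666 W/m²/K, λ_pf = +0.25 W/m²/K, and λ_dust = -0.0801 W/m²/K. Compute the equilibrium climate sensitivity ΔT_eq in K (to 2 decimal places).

0.47 K

Net feedback parameter λ = (−3.8) + (+0.552) + (-0.666) + (+0.25) + (-0.0801) = -3.7441 W/m²/K.
ΔT = −F/λ = −1.76/(-3.7441) = 0.47 K.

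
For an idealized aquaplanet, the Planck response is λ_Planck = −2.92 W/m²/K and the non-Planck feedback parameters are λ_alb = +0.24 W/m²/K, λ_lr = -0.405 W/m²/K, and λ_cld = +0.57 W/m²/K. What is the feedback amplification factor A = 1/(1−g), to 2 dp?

Convert to gains: g_alb = 0.24/2.92 = 0.08219; g_lr = -0.405/2.92 = -0.1387; g_cld = 0.57/2.92 = 0.1952.
Total gain g = 0.13869.
A = 1/(1 − 0.13869) = 1.16.

1.16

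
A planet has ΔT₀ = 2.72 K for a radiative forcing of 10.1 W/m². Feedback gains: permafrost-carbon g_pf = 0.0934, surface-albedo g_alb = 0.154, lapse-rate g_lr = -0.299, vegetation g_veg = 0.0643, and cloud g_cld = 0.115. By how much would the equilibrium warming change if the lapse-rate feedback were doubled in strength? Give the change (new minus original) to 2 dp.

-0.80 K

Original: g = 0.1277, ΔT = 2.72/(1−0.1277) = 3.1182 K.
With doubled lapse-rate: g' = -0.1713, ΔT' = 2.72/(1+0.1713) = 2.3222 K.
Change = 2.3222 − 3.1182 = -0.80 K.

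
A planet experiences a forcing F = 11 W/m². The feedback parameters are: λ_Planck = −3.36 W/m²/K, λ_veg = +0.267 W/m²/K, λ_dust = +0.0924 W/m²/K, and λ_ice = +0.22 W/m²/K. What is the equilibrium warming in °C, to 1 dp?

Net feedback parameter λ = (−3.36) + (+0.267) + (+0.0924) + (+0.22) = -2.7806 W/m²/K.
ΔT = −F/λ = −11/(-2.7806) = 4.0 °C.

4.0 °C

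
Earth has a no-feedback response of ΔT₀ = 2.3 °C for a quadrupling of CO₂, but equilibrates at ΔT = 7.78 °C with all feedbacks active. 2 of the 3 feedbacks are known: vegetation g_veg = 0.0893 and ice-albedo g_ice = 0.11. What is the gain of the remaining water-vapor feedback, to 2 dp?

0.51

Amplification A = ΔT/ΔT₀ = 7.78/2.3 = 3.383.
Total gain g = 1 − 1/A = 1 − 1/3.383 = 0.7044.
Known gains sum to 0.0893 + 0.11 = 0.1993.
g_wv = 0.7044 − 0.1993 = 0.51.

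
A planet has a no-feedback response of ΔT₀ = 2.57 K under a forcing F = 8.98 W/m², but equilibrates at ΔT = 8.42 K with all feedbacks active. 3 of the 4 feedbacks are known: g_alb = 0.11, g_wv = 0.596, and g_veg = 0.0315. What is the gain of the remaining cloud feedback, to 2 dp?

-0.04

Amplification A = ΔT/ΔT₀ = 8.42/2.57 = 3.276.
Total gain g = 1 − 1/A = 1 − 1/3.276 = 0.6947.
Known gains sum to 0.11 + 0.596 + 0.0315 = 0.7375.
g_cld = 0.6947 − 0.7375 = -0.04.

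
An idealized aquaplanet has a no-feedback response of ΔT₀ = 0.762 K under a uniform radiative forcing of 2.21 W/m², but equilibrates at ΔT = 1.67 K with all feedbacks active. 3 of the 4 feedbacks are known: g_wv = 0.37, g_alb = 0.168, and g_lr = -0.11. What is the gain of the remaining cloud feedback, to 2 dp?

0.12

Amplification A = ΔT/ΔT₀ = 1.67/0.762 = 2.192.
Total gain g = 1 − 1/A = 1 − 1/2.192 = 0.5438.
Known gains sum to 0.37 + 0.168 − 0.11 = 0.428.
g_cld = 0.5438 − 0.428 = 0.12.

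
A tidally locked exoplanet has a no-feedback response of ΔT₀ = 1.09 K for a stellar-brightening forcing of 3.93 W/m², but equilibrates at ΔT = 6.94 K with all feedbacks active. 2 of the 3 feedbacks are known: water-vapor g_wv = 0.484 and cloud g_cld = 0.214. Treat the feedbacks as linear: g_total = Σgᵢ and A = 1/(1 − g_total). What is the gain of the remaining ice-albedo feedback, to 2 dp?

0.14

Amplification A = ΔT/ΔT₀ = 6.94/1.09 = 6.367.
Total gain g = 1 − 1/A = 1 − 1/6.367 = 0.8429.
Known gains sum to 0.484 + 0.214 = 0.698.
g_ice = 0.8429 − 0.698 = 0.14.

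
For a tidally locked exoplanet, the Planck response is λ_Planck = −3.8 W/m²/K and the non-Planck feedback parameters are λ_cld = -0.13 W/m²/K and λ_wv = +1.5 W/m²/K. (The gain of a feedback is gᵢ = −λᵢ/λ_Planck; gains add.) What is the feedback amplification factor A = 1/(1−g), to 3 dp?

Convert to gains: g_cld = -0.13/3.8 = -0.03421; g_wv = 1.5/3.8 = 0.3947.
Total gain g = 0.36049.
A = 1/(1 − 0.36049) = 1.564.

1.564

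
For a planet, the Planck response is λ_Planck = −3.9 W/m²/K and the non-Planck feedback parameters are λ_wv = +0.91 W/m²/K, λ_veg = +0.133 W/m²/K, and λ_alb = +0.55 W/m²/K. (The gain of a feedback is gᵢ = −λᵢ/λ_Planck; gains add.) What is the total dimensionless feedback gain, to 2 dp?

Convert to gains: g_wv = 0.91/3.9 = 0.2333; g_veg = 0.133/3.9 = 0.0341; g_alb = 0.55/3.9 = 0.141.
Total gain g = 0.4084.

0.41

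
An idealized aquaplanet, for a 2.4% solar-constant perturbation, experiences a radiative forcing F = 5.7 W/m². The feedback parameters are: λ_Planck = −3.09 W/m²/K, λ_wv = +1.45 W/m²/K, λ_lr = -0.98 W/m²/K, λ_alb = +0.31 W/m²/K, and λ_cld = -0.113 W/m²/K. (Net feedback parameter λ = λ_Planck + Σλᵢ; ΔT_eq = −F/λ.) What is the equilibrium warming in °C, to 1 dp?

Net feedback parameter λ = (−3.09) + (+1.45) + (-0.98) + (+0.31) + (-0.113) = -2.423 W/m²/K.
ΔT = −F/λ = −5.7/(-2.423) = 2.4 °C.

2.4 °C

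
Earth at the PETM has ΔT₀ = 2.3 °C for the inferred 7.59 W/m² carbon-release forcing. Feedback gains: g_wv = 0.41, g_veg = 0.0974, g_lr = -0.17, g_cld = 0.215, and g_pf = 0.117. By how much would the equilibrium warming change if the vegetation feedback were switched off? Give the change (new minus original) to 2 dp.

Original: g = 0.6694, ΔT = 2.3/(1−0.6694) = 6.9570 °C.
Without vegetation: g' = 0.572, ΔT' = 2.3/(1−0.572) = 5.3738 °C.
Change = 5.3738 − 6.9570 = -1.58 °C.

-1.58 °C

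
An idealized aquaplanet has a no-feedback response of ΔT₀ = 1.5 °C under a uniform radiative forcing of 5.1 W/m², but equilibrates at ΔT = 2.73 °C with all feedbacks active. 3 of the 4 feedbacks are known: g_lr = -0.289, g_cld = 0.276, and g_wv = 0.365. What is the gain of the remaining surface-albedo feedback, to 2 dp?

0.10

Amplification A = ΔT/ΔT₀ = 2.73/1.5 = 1.82.
Total gain g = 1 − 1/A = 1 − 1/1.82 = 0.4505.
Known gains sum to -0.289 + 0.276 + 0.365 = 0.352.
g_alb = 0.4505 − 0.352 = 0.10.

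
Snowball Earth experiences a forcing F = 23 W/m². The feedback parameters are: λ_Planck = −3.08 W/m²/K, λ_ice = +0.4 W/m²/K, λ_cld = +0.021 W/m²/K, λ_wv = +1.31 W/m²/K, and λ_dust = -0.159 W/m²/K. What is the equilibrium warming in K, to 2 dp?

15.25 K

Net feedback parameter λ = (−3.08) + (+0.4) + (+0.021) + (+1.31) + (-0.159) = -1.508 W/m²/K.
ΔT = −F/λ = −23/(-1.508) = 15.25 K.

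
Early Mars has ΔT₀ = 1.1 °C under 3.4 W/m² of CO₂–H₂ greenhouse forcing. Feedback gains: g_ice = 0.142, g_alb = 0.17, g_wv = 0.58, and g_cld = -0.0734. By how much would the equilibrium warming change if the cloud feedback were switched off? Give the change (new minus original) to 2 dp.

Original: g = 0.8186, ΔT = 1.1/(1−0.8186) = 6.0639 °C.
Without cloud: g' = 0.892, ΔT' = 1.1/(1−0.892) = 10.1852 °C.
Change = 10.1852 − 6.0639 = 4.12 °C.

4.12 °C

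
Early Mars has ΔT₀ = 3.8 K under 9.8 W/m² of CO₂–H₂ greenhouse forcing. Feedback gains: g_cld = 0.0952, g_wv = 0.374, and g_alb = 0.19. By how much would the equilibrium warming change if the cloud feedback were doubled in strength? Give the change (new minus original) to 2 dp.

4.32 K

Original: g = 0.6592, ΔT = 3.8/(1−0.6592) = 11.1502 K.
With doubled cloud: g' = 0.7544, ΔT' = 3.8/(1−0.7544) = 15.4723 K.
Change = 15.4723 − 11.1502 = 4.32 K.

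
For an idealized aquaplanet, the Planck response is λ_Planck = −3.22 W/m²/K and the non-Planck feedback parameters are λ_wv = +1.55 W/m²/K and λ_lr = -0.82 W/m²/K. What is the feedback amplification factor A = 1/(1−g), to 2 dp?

Convert to gains: g_wv = 1.55/3.22 = 0.4814; g_lr = -0.82/3.22 = -0.2547.
Total gain g = 0.2267.
A = 1/(1 − 0.2267) = 1.29.

1.29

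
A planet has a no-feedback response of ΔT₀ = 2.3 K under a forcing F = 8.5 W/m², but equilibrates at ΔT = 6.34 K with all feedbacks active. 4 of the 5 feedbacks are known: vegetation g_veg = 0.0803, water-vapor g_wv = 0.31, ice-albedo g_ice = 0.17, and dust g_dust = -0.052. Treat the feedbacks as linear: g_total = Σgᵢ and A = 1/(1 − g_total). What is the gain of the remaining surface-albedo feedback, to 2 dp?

Amplification A = ΔT/ΔT₀ = 6.34/2.3 = 2.757.
Total gain g = 1 − 1/A = 1 − 1/2.757 = 0.6373.
Known gains sum to 0.0803 + 0.31 + 0.17 − 0.052 = 0.5083.
g_alb = 0.6373 − 0.5083 = 0.13.

0.13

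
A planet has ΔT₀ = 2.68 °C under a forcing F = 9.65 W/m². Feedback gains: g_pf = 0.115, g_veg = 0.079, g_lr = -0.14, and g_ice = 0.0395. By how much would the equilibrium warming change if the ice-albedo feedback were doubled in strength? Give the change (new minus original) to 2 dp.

Original: g = 0.0935, ΔT = 2.68/(1−0.0935) = 2.9564 °C.
With doubled ice-albedo: g' = 0.133, ΔT' = 2.68/(1−0.133) = 3.0911 °C.
Change = 3.0911 − 2.9564 = 0.13 °C.

0.13 °C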